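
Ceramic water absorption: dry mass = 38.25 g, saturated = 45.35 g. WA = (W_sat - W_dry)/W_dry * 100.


WA = (45.35 - 38.25) / 38.25 * 100 = 18.56%

18.56


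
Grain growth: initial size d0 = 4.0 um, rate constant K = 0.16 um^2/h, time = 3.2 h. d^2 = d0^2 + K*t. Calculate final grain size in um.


d^2 = 4.0^2 + 0.16*3.2 = 16.512
d = sqrt(16.512) = 4.06 um

4.06


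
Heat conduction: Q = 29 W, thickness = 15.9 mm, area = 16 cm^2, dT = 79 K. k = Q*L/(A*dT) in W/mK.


k = 29*15.9/1000/(16/10000*79) = 3.65 W/mK

3.65


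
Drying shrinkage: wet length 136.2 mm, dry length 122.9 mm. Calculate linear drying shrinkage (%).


DS = (136.2 - 122.9) / 136.2 * 100 = 9.77%

9.77


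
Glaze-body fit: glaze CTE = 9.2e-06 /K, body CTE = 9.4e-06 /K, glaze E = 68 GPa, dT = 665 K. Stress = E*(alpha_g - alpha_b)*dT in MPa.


Stress = 68*1000*(9.2e-06 - 9.4e-06)*665 = -9.0 MPa

-9.0


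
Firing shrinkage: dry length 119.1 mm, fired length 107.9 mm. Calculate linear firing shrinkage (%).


FS = (119.1 - 107.9) / 119.1 * 100 = 9.4%

9.4


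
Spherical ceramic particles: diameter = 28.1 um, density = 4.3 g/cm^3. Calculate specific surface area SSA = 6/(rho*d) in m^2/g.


SSA = 6 / (4.3 * 28.1) = 0.05 m^2/g

0.05


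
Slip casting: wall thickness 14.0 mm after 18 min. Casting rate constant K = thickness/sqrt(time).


K = 14.0 / sqrt(18) = 14.0 / 4.2426 = 3.3 mm/min^0.5

3.3


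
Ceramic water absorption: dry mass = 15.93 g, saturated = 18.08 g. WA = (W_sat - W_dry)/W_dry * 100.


WA = (18.08 - 15.93) / 15.93 * 100 = 13.5%

13.5


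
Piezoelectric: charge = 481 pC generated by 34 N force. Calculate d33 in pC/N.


d33 = 481 / 34 = 14.1 pC/N

14.1


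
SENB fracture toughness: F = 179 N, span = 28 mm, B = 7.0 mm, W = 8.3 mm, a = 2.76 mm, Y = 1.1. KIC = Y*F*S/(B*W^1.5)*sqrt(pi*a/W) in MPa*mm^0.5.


KIC = 1.1*179*28/(7.0*8.3^1.5)*sqrt(pi*2.76/8.3) = 33.67

33.67


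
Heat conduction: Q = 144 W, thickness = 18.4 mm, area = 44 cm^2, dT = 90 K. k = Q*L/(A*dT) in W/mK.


k = 144*18.4/1000/(44/10000*90) = 6.69 W/mK

6.69


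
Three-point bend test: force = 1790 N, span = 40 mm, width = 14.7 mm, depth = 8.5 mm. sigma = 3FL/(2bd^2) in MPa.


sigma = 3*1790*40/(2*14.7*8.5^2) = 101.1 MPa

101.1


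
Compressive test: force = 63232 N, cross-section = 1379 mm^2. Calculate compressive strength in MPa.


CS = 63232 / 1379 = 45.9 MPa

45.9


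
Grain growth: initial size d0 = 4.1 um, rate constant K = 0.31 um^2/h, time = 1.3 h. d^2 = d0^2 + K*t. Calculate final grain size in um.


d^2 = 4.1^2 + 0.31*1.3 = 17.213
d = sqrt(17.213) = 4.15 um

4.15


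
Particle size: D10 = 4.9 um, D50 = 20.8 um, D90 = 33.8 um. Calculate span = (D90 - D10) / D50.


Span = (33.8 - 4.9) / 20.8 = 28.9 / 20.8 = 1.389

1.389


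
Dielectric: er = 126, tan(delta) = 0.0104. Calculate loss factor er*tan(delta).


Loss = 126 * 0.0104 = 1.31

1.31


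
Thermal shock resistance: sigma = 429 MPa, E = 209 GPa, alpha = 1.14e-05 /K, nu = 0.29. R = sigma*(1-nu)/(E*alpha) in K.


R = 429*(1-0.29)/(209*1000*1.14e-05) = 128 K

128


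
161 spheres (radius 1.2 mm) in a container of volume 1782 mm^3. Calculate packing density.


V_sphere = 4/3*pi*1.2^3 = 7.2382 mm^3
Total V = 161*7.2382 = 1165.3502 mm^3
PD = 1165.3502 / 1782 = 0.654

0.654


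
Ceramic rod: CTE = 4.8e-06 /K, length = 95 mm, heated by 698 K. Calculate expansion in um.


dL = 4.8e-06 * 95 * 698 * 1000 = 318.288 um

318.288


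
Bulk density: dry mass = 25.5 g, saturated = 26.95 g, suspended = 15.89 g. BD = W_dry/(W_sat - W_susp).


BD = 25.5 / (26.95 - 15.89) = 25.5 / 11.06 = 2.306 g/cm^3

2.306


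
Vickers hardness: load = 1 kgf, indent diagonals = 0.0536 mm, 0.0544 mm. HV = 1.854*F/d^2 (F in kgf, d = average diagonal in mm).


d_avg = (0.0536+0.0544)/2 = 0.054 mm
HV = 1.854*1/0.054^2 = 636

636


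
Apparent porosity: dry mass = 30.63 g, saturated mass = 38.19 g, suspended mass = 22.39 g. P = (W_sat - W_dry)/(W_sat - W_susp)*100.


P = (38.19 - 30.63) / (38.19 - 22.39) * 100 = 7.56 / 15.8 * 100 = 47.8%

47.8


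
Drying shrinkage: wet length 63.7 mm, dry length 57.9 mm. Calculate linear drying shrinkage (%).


DS = (63.7 - 57.9) / 63.7 * 100 = 9.11%

9.11


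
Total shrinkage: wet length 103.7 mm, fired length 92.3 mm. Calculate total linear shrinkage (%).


TS = (103.7 - 92.3) / 103.7 * 100 = 10.99%

10.99


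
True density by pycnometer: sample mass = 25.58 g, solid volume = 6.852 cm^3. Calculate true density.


TD = 25.58 / 6.852 = 3.733 g/cm^3

3.733


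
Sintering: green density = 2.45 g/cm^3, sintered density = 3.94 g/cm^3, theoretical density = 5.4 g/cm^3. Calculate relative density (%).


Relative = 3.94 / 5.4 * 100 = 73.0%

73.0


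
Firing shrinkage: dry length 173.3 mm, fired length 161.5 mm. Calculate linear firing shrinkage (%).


FS = (173.3 - 161.5) / 173.3 * 100 = 6.81%

6.81


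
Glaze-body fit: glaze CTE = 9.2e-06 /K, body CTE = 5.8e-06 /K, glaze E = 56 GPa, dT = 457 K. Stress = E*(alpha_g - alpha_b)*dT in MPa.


Stress = 56*1000*(9.2e-06 - 5.8e-06)*457 = 87.0 MPa

87.0


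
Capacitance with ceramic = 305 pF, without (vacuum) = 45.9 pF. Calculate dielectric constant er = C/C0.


er = 305 / 45.9 = 6.64

6.64


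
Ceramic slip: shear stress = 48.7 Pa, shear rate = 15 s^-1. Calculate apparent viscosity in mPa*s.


eta = tau/gamma * 1000 = 48.7/15 * 1000 = 3246.7 mPa*s

3246.7


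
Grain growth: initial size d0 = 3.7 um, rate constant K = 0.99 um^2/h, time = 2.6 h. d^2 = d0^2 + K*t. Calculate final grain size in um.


d^2 = 3.7^2 + 0.99*2.6 = 16.264
d = sqrt(16.264) = 4.03 um

4.03


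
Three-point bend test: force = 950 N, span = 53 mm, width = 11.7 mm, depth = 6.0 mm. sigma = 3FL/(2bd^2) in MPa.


sigma = 3*950*53/(2*11.7*6.0^2) = 179.3 MPa

179.3


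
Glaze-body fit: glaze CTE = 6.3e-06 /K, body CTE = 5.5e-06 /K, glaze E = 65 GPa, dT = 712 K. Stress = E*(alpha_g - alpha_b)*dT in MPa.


Stress = 65*1000*(6.3e-06 - 5.5e-06)*712 = 37.0 MPa

37.0


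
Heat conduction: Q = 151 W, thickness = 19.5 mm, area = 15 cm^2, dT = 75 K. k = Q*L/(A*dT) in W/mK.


k = 151*19.5/1000/(15/10000*75) = 26.17 W/mK

26.17


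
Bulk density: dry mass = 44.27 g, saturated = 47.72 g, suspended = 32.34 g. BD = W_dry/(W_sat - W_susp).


BD = 44.27 / (47.72 - 32.34) = 44.27 / 15.38 = 2.878 g/cm^3

2.878


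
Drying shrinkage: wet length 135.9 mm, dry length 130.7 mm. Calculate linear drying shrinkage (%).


DS = (135.9 - 130.7) / 135.9 * 100 = 3.83%

3.83


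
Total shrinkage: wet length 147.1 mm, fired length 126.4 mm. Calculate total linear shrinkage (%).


TS = (147.1 - 126.4) / 147.1 * 100 = 14.07%

14.07


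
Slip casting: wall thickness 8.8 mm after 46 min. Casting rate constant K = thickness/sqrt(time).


K = 8.8 / sqrt(46) = 8.8 / 6.7823 = 1.297 mm/min^0.5

1.297


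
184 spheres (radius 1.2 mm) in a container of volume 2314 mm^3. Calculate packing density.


V_sphere = 4/3*pi*1.2^3 = 7.2382 mm^3
Total V = 184*7.2382 = 1331.8288 mm^3
PD = 1331.8288 / 2314 = 0.576

0.576


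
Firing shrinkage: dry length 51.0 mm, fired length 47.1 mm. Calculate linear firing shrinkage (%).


FS = (51.0 - 47.1) / 51.0 * 100 = 7.65%

7.65


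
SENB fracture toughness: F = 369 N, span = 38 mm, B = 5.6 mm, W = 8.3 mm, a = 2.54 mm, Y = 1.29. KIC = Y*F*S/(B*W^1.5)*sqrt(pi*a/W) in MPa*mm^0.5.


KIC = 1.29*369*38/(5.6*8.3^1.5)*sqrt(pi*2.54/8.3) = 132.45

132.45


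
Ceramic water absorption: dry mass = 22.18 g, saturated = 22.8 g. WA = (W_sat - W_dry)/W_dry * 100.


WA = (22.8 - 22.18) / 22.18 * 100 = 2.8%

2.8


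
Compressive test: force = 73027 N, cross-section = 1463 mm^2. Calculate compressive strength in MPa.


CS = 73027 / 1463 = 49.9 MPa

49.9


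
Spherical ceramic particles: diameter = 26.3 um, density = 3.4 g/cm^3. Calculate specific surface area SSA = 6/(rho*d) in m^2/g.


SSA = 6 / (3.4 * 26.3) = 0.067 m^2/g

0.067


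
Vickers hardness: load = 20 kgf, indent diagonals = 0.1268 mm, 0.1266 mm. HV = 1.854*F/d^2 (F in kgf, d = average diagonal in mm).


d_avg = (0.1268+0.1266)/2 = 0.1267 mm
HV = 1.854*20/0.1267^2 = 2310

2310


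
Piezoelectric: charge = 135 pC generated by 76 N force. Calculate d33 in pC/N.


d33 = 135 / 76 = 1.8 pC/N

1.8


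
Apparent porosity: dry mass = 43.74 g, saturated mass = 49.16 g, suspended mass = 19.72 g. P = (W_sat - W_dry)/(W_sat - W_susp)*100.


P = (49.16 - 43.74) / (49.16 - 19.72) * 100 = 5.42 / 29.44 * 100 = 18.4%

18.4


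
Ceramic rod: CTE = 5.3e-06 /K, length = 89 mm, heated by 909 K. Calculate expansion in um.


dL = 5.3e-06 * 89 * 909 * 1000 = 428.775 um

428.775


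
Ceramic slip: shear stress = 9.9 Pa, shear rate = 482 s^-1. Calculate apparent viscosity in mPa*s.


eta = tau/gamma * 1000 = 9.9/482 * 1000 = 20.5 mPa*s

20.5


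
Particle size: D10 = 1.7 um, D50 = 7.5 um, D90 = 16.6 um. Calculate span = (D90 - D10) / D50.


Span = (16.6 - 1.7) / 7.5 = 14.9 / 7.5 = 1.987

1.987


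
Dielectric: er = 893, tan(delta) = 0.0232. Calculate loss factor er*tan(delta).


Loss = 893 * 0.0232 = 20.718

20.718


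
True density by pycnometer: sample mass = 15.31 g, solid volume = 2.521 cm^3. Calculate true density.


TD = 15.31 / 2.521 = 6.073 g/cm^3

6.073


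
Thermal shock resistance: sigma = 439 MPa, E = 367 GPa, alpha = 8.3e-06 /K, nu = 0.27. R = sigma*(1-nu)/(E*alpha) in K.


R = 439*(1-0.27)/(367*1000*8.3e-06) = 105 K

105


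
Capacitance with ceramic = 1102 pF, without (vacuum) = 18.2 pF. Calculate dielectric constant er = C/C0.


er = 1102 / 18.2 = 60.55

60.55


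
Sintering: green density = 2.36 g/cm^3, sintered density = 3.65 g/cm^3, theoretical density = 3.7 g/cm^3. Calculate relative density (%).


Relative = 3.65 / 3.7 * 100 = 98.6%

98.6


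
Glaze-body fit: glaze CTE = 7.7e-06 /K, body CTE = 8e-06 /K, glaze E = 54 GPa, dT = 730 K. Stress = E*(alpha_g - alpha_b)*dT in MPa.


Stress = 54*1000*(7.7e-06 - 8e-06)*730 = -11.8 MPa

-11.8


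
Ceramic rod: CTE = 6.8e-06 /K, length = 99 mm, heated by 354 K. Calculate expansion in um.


dL = 6.8e-06 * 99 * 354 * 1000 = 238.313 um

238.313


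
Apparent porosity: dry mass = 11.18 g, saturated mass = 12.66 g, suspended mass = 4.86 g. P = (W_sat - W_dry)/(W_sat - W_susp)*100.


P = (12.66 - 11.18) / (12.66 - 4.86) * 100 = 1.48 / 7.8 * 100 = 19.0%

19.0


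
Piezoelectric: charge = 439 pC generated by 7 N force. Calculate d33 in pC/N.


d33 = 439 / 7 = 62.7 pC/N

62.7


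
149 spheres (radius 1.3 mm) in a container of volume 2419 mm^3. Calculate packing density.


V_sphere = 4/3*pi*1.3^3 = 9.2028 mm^3
Total V = 149*9.2028 = 1371.2172 mm^3
PD = 1371.2172 / 2419 = 0.567

0.567


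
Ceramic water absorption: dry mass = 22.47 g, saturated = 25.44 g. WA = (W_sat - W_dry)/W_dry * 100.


WA = (25.44 - 22.47) / 22.47 * 100 = 13.22%

13.22


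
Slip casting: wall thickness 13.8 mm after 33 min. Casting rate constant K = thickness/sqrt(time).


K = 13.8 / sqrt(33) = 13.8 / 5.7446 = 2.402 mm/min^0.5

2.402


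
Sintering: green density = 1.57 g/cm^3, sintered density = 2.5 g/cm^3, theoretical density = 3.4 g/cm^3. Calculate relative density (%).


Relative = 2.5 / 3.4 * 100 = 73.5%

73.5


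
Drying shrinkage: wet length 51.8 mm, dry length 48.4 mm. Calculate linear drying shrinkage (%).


DS = (51.8 - 48.4) / 51.8 * 100 = 6.56%

6.56


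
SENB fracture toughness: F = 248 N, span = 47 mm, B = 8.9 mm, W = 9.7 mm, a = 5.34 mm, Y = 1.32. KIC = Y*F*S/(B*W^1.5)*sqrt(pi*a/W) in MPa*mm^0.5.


KIC = 1.32*248*47/(8.9*9.7^1.5)*sqrt(pi*5.34/9.7) = 75.26

75.26


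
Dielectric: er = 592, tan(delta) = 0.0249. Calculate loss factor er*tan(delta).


Loss = 592 * 0.0249 = 14.741

14.741


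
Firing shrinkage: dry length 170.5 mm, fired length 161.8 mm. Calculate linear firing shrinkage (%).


FS = (170.5 - 161.8) / 170.5 * 100 = 5.1%

5.1


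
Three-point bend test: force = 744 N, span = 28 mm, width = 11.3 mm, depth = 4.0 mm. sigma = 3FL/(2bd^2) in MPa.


sigma = 3*744*28/(2*11.3*4.0^2) = 172.8 MPa

172.8


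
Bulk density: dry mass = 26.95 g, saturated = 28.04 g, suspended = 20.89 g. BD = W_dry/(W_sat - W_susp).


BD = 26.95 / (28.04 - 20.89) = 26.95 / 7.15 = 3.769 g/cm^3

3.769


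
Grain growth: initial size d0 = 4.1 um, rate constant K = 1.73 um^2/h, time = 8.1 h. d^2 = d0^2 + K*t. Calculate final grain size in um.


d^2 = 4.1^2 + 1.73*8.1 = 30.823
d = sqrt(30.823) = 5.55 um

5.55


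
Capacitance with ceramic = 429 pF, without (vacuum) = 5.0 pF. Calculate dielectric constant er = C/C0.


er = 429 / 5.0 = 85.8

85.8


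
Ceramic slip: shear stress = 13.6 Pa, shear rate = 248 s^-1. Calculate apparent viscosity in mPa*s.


eta = tau/gamma * 1000 = 13.6/248 * 1000 = 54.8 mPa*s

54.8


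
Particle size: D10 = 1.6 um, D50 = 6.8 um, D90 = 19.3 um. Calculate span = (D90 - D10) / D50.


Span = (19.3 - 1.6) / 6.8 = 17.7 / 6.8 = 2.603

2.603


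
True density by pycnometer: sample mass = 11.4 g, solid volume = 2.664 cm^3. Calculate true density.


TD = 11.4 / 2.664 = 4.279 g/cm^3

4.279


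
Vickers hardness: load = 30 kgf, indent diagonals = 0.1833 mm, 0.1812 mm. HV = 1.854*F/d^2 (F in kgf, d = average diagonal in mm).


d_avg = (0.1833+0.1812)/2 = 0.18225 mm
HV = 1.854*30/0.18225^2 = 1675

1675


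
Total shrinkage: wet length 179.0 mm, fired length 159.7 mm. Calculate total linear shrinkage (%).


TS = (179.0 - 159.7) / 179.0 * 100 = 10.78%

10.78


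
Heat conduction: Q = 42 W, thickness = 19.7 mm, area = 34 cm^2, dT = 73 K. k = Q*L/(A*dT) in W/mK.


k = 42*19.7/1000/(34/10000*73) = 3.33 W/mK

3.33


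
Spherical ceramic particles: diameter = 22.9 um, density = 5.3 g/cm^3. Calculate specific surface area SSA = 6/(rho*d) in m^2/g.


SSA = 6 / (5.3 * 22.9) = 0.049 m^2/g

0.049


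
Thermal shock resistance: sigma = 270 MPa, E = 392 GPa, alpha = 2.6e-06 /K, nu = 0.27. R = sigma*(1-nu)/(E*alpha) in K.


R = 270*(1-0.27)/(392*1000*2.6e-06) = 193 K

193


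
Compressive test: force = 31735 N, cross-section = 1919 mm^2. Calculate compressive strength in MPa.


CS = 31735 / 1919 = 16.5 MPa

16.5


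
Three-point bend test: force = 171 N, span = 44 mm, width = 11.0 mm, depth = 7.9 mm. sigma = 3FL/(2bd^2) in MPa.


sigma = 3*171*44/(2*11.0*7.9^2) = 16.4 MPa

16.4


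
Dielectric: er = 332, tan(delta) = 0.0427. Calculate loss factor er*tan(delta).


Loss = 332 * 0.0427 = 14.176

14.176


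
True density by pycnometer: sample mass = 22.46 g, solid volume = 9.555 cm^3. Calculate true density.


TD = 22.46 / 9.555 = 2.351 g/cm^3

2.351


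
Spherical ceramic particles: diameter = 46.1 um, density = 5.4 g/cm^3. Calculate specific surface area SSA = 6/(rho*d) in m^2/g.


SSA = 6 / (5.4 * 46.1) = 0.024 m^2/g

0.024


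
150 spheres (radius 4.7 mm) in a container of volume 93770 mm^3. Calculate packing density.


V_sphere = 4/3*pi*4.7^3 = 434.8928 mm^3
Total V = 150*434.8928 = 65233.92 mm^3
PD = 65233.92 / 93770 = 0.696

0.696


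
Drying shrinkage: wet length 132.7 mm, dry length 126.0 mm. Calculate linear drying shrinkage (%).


DS = (132.7 - 126.0) / 132.7 * 100 = 5.05%

5.05


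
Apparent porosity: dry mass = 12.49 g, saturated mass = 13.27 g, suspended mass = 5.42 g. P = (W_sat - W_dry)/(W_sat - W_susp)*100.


P = (13.27 - 12.49) / (13.27 - 5.42) * 100 = 0.78 / 7.85 * 100 = 9.9%

9.9


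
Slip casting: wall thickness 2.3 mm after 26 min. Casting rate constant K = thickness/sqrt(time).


K = 2.3 / sqrt(26) = 2.3 / 5.099 = 0.451 mm/min^0.5

0.451


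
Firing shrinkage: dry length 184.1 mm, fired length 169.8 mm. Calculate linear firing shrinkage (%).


FS = (184.1 - 169.8) / 184.1 * 100 = 7.77%

7.77


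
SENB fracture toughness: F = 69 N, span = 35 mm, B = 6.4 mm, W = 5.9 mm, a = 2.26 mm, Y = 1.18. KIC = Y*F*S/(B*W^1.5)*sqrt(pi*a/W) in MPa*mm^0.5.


KIC = 1.18*69*35/(6.4*5.9^1.5)*sqrt(pi*2.26/5.9) = 34.08

34.08


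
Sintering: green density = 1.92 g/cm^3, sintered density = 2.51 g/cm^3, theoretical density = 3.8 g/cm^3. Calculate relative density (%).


Relative = 2.51 / 3.8 * 100 = 66.1%

66.1


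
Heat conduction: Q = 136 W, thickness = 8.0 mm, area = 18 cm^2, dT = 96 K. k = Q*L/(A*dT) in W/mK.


k = 136*8.0/1000/(18/10000*96) = 6.3 W/mK

6.3


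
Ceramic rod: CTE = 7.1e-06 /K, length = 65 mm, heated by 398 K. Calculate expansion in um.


dL = 7.1e-06 * 65 * 398 * 1000 = 183.677 um

183.677


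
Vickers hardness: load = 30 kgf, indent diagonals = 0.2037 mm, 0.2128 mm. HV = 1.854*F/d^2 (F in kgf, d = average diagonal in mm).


d_avg = (0.2037+0.2128)/2 = 0.20825 mm
HV = 1.854*30/0.20825^2 = 1283

1283


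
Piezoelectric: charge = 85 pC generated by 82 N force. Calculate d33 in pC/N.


d33 = 85 / 82 = 1.0 pC/N

1.0


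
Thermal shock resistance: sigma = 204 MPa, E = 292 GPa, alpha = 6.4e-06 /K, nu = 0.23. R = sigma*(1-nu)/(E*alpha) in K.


R = 204*(1-0.23)/(292*1000*6.4e-06) = 84 K

84


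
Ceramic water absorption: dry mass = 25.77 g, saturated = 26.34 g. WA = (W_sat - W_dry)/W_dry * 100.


WA = (26.34 - 25.77) / 25.77 * 100 = 2.21%

2.21


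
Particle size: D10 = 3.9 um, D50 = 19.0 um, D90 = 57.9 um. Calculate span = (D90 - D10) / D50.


Span = (57.9 - 3.9) / 19.0 = 54.0 / 19.0 = 2.842

2.842


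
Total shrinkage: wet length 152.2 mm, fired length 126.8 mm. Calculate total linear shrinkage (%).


TS = (152.2 - 126.8) / 152.2 * 100 = 16.69%

16.69


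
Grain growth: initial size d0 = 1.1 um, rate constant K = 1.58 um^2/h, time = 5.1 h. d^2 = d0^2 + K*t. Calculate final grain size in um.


d^2 = 1.1^2 + 1.58*5.1 = 9.268
d = sqrt(9.268) = 3.04 um

3.04


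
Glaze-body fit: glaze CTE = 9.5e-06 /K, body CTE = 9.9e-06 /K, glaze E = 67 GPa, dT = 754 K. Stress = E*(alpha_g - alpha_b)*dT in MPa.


Stress = 67*1000*(9.5e-06 - 9.9e-06)*754 = -20.2 MPa

-20.2


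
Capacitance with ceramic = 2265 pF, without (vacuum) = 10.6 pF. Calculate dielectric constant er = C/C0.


er = 2265 / 10.6 = 213.68

213.68


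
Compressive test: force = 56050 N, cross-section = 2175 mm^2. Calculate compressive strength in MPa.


CS = 56050 / 2175 = 25.8 MPa

25.8


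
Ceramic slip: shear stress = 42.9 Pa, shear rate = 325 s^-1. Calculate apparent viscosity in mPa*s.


eta = tau/gamma * 1000 = 42.9/325 * 1000 = 132.0 mPa*s

132.0


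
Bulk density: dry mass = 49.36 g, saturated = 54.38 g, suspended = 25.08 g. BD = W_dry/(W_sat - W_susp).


BD = 49.36 / (54.38 - 25.08) = 49.36 / 29.3 = 1.685 g/cm^3

1.685


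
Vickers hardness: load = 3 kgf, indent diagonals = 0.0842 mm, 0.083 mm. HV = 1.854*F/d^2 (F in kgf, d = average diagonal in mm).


d_avg = (0.0842+0.083)/2 = 0.0836 mm
HV = 1.854*3/0.0836^2 = 796

796


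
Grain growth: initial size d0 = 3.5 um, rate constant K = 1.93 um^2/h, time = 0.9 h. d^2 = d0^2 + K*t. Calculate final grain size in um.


d^2 = 3.5^2 + 1.93*0.9 = 13.987
d = sqrt(13.987) = 3.74 um

3.74


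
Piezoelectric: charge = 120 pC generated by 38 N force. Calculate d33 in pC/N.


d33 = 120 / 38 = 3.2 pC/N

3.2


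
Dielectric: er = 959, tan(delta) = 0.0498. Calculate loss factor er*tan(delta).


Loss = 959 * 0.0498 = 47.758

47.758


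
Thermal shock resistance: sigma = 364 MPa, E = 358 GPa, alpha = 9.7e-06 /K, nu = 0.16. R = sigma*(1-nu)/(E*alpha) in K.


R = 364*(1-0.16)/(358*1000*9.7e-06) = 88 K

88


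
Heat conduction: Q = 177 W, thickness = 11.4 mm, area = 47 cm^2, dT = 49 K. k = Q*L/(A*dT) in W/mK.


k = 177*11.4/1000/(47/10000*49) = 8.76 W/mK

8.76


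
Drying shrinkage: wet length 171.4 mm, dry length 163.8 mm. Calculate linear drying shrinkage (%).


DS = (171.4 - 163.8) / 171.4 * 100 = 4.43%

4.43


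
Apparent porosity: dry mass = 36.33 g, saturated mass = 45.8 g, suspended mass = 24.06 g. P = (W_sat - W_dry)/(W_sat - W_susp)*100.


P = (45.8 - 36.33) / (45.8 - 24.06) * 100 = 9.47 / 21.74 * 100 = 43.6%

43.6


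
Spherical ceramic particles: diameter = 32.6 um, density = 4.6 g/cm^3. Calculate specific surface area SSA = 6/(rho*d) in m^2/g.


SSA = 6 / (4.6 * 32.6) = 0.04 m^2/g

0.04


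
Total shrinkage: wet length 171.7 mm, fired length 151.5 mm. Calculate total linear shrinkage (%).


TS = (171.7 - 151.5) / 171.7 * 100 = 11.76%

11.76


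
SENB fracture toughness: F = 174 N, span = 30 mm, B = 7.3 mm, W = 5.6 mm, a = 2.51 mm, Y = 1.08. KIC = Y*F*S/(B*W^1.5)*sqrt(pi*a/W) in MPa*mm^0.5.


KIC = 1.08*174*30/(7.3*5.6^1.5)*sqrt(pi*2.51/5.6) = 69.15

69.15


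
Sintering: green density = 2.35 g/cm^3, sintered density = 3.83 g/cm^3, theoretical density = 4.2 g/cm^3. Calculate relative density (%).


Relative = 3.83 / 4.2 * 100 = 91.2%

91.2


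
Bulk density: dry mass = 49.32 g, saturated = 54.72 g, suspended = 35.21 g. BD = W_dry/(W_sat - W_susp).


BD = 49.32 / (54.72 - 35.21) = 49.32 / 19.51 = 2.528 g/cm^3

2.528


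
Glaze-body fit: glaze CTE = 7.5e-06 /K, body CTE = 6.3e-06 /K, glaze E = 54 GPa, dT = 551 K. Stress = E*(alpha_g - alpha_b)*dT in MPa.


Stress = 54*1000*(7.5e-06 - 6.3e-06)*551 = 35.7 MPa

35.7


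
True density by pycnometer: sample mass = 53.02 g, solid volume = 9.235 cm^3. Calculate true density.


TD = 53.02 / 9.235 = 5.741 g/cm^3

5.741


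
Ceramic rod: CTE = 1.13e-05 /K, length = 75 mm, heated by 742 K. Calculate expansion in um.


dL = 1.13e-05 * 75 * 742 * 1000 = 628.845 um

628.845


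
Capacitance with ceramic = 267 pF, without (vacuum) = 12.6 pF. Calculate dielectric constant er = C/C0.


er = 267 / 12.6 = 21.19

21.19


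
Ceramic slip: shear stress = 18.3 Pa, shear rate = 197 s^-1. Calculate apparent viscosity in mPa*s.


eta = tau/gamma * 1000 = 18.3/197 * 1000 = 92.9 mPa*s

92.9


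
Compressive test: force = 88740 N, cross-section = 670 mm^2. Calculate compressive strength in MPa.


CS = 88740 / 670 = 132.4 MPa

132.4


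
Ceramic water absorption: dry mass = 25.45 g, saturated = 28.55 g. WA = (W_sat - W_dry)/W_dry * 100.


WA = (28.55 - 25.45) / 25.45 * 100 = 12.18%

12.18


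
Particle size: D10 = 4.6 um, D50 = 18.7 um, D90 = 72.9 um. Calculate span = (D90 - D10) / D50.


Span = (72.9 - 4.6) / 18.7 = 68.3 / 18.7 = 3.652

3.652


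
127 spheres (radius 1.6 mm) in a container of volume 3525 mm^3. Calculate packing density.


V_sphere = 4/3*pi*1.6^3 = 17.1573 mm^3
Total V = 127*17.1573 = 2178.9771 mm^3
PD = 2178.9771 / 3525 = 0.618

0.618


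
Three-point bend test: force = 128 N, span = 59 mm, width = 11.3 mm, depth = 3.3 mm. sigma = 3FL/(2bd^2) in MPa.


sigma = 3*128*59/(2*11.3*3.3^2) = 92.1 MPa

92.1


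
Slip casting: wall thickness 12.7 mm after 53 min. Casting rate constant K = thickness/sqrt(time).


K = 12.7 / sqrt(53) = 12.7 / 7.2801 = 1.744 mm/min^0.5

1.744


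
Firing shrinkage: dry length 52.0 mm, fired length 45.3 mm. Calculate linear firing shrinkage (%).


FS = (52.0 - 45.3) / 52.0 * 100 = 12.88%

12.88


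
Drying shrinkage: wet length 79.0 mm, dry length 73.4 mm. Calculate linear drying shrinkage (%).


DS = (79.0 - 73.4) / 79.0 * 100 = 7.09%

7.09


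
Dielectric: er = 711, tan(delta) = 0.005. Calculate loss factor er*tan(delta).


Loss = 711 * 0.005 = 3.555

3.555


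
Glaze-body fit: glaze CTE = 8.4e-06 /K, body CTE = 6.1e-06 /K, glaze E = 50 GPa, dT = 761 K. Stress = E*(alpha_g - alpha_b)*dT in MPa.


Stress = 50*1000*(8.4e-06 - 6.1e-06)*761 = 87.5 MPa

87.5


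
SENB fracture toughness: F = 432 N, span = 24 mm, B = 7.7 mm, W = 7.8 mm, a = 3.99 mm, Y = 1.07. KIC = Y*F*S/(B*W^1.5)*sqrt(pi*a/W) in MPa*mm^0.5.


KIC = 1.07*432*24/(7.7*7.8^1.5)*sqrt(pi*3.99/7.8) = 83.84

83.84


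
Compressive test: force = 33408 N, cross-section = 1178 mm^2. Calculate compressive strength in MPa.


CS = 33408 / 1178 = 28.4 MPa

28.4


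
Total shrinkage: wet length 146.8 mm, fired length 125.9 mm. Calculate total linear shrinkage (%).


TS = (146.8 - 125.9) / 146.8 * 100 = 14.24%

14.24


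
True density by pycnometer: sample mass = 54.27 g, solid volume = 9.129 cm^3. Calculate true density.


TD = 54.27 / 9.129 = 5.945 g/cm^3

5.945


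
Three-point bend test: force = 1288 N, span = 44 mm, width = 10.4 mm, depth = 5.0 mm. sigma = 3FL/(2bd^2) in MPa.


sigma = 3*1288*44/(2*10.4*5.0^2) = 327.0 MPa

327.0


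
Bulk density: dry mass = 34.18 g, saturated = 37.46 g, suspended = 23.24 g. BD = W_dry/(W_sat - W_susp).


BD = 34.18 / (37.46 - 23.24) = 34.18 / 14.22 = 2.404 g/cm^3

2.404


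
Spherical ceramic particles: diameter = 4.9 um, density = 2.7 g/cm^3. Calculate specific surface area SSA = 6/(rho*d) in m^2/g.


SSA = 6 / (2.7 * 4.9) = 0.454 m^2/g

0.454


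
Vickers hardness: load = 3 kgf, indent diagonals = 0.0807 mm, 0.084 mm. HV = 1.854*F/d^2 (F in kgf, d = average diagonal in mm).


d_avg = (0.0807+0.084)/2 = 0.08235 mm
HV = 1.854*3/0.08235^2 = 820

820


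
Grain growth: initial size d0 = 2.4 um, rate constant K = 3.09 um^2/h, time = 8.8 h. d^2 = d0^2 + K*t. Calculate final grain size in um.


d^2 = 2.4^2 + 3.09*8.8 = 32.952
d = sqrt(32.952) = 5.74 um

5.74


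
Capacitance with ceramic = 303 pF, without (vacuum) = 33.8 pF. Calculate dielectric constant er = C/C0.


er = 303 / 33.8 = 8.96

8.96


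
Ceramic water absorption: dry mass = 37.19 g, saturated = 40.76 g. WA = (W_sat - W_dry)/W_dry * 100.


WA = (40.76 - 37.19) / 37.19 * 100 = 9.6%

9.6


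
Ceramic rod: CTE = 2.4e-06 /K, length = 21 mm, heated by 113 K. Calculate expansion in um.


dL = 2.4e-06 * 21 * 113 * 1000 = 5.695 um

5.695


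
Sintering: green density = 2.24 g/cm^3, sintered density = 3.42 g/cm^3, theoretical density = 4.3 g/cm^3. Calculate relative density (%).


Relative = 3.42 / 4.3 * 100 = 79.5%

79.5


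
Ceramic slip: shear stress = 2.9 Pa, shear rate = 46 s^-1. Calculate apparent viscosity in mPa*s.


eta = tau/gamma * 1000 = 2.9/46 * 1000 = 63.0 mPa*s

63.0


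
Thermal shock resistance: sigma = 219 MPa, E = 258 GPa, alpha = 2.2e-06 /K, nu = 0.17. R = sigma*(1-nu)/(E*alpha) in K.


R = 219*(1-0.17)/(258*1000*2.2e-06) = 320 K

320


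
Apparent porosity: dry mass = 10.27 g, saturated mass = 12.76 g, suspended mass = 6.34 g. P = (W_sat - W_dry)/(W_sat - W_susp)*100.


P = (12.76 - 10.27) / (12.76 - 6.34) * 100 = 2.49 / 6.42 * 100 = 38.8%

38.8


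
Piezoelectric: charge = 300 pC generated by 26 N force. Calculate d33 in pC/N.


d33 = 300 / 26 = 11.5 pC/N

11.5


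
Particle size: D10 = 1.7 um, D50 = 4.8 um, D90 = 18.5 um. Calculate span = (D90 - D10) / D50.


Span = (18.5 - 1.7) / 4.8 = 16.8 / 4.8 = 3.5

3.5


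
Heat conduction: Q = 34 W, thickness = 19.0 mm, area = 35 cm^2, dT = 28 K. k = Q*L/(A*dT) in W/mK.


k = 34*19.0/1000/(35/10000*28) = 6.59 W/mK

6.59


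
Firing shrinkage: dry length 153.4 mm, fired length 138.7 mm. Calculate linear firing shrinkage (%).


FS = (153.4 - 138.7) / 153.4 * 100 = 9.58%

9.58


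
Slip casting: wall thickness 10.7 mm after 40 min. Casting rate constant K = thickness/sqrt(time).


K = 10.7 / sqrt(40) = 10.7 / 6.3246 = 1.692 mm/min^0.5

1.692


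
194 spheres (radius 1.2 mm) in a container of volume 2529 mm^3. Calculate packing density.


V_sphere = 4/3*pi*1.2^3 = 7.2382 mm^3
Total V = 194*7.2382 = 1404.2108 mm^3
PD = 1404.2108 / 2529 = 0.555

0.555


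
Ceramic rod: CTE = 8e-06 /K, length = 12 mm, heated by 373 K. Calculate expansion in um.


dL = 8e-06 * 12 * 373 * 1000 = 35.808 um

35.808


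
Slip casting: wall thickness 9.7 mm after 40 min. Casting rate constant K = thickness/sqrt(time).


K = 9.7 / sqrt(40) = 9.7 / 6.3246 = 1.534 mm/min^0.5

1.534


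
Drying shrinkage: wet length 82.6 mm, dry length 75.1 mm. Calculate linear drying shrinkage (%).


DS = (82.6 - 75.1) / 82.6 * 100 = 9.08%

9.08


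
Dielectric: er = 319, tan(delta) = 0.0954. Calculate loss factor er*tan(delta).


Loss = 319 * 0.0954 = 30.433

30.433


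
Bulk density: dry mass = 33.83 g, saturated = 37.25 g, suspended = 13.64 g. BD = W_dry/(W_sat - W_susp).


BD = 33.83 / (37.25 - 13.64) = 33.83 / 23.61 = 1.433 g/cm^3

1.433


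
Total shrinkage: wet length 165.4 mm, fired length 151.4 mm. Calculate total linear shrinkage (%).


TS = (165.4 - 151.4) / 165.4 * 100 = 8.46%

8.46


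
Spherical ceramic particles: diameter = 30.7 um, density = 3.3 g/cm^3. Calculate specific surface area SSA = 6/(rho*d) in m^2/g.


SSA = 6 / (3.3 * 30.7) = 0.059 m^2/g

0.059


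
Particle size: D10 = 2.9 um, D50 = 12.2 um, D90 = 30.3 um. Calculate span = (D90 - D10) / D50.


Span = (30.3 - 2.9) / 12.2 = 27.4 / 12.2 = 2.246

2.246


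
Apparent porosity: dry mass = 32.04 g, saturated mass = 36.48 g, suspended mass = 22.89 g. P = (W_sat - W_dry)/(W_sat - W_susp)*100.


P = (36.48 - 32.04) / (36.48 - 22.89) * 100 = 4.44 / 13.59 * 100 = 32.7%

32.7


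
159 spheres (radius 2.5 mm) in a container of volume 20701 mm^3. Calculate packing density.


V_sphere = 4/3*pi*2.5^3 = 65.4498 mm^3
Total V = 159*65.4498 = 10406.5182 mm^3
PD = 10406.5182 / 20701 = 0.503

0.503


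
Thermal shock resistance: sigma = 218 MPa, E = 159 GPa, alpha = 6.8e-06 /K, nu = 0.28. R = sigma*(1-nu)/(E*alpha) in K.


R = 218*(1-0.28)/(159*1000*6.8e-06) = 145 K

145


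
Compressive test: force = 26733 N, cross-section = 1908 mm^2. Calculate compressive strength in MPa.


CS = 26733 / 1908 = 14.0 MPa

14.0


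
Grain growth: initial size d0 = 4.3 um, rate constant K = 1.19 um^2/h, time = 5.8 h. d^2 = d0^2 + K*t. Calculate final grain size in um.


d^2 = 4.3^2 + 1.19*5.8 = 25.392
d = sqrt(25.392) = 5.04 um

5.04


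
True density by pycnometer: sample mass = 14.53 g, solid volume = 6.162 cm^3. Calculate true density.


TD = 14.53 / 6.162 = 2.358 g/cm^3

2.358


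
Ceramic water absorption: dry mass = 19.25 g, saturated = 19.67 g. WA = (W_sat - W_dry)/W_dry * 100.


WA = (19.67 - 19.25) / 19.25 * 100 = 2.18%

2.18


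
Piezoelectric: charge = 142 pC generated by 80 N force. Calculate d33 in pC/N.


d33 = 142 / 80 = 1.8 pC/N

1.8


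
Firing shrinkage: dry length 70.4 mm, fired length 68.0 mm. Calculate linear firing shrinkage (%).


FS = (70.4 - 68.0) / 70.4 * 100 = 3.41%

3.41


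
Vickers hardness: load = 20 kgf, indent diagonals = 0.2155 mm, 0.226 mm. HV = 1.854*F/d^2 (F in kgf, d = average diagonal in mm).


d_avg = (0.2155+0.226)/2 = 0.22075 mm
HV = 1.854*20/0.22075^2 = 761

761


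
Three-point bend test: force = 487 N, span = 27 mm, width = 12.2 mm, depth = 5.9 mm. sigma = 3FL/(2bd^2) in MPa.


sigma = 3*487*27/(2*12.2*5.9^2) = 46.4 MPa

46.4


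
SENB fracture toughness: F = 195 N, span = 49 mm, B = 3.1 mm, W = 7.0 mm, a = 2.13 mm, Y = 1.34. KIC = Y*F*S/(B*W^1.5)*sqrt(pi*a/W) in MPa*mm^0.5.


KIC = 1.34*195*49/(3.1*7.0^1.5)*sqrt(pi*2.13/7.0) = 218.04

218.04


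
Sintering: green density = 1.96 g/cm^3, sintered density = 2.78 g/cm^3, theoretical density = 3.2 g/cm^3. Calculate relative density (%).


Relative = 2.78 / 3.2 * 100 = 86.9%

86.9


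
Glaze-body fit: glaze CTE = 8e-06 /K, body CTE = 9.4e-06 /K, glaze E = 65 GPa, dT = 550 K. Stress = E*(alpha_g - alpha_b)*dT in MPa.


Stress = 65*1000*(8e-06 - 9.4e-06)*550 = -50.1 MPa

-50.1


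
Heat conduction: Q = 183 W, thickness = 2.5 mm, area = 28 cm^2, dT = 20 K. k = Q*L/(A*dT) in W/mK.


k = 183*2.5/1000/(28/10000*20) = 8.17 W/mK

8.17


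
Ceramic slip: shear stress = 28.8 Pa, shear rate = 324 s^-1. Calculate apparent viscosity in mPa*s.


eta = tau/gamma * 1000 = 28.8/324 * 1000 = 88.9 mPa*s

88.9


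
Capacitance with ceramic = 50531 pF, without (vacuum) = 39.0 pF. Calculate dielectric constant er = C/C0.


er = 50531 / 39.0 = 1295.67

1295.67


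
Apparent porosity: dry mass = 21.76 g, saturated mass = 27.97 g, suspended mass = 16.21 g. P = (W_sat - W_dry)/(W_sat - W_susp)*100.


P = (27.97 - 21.76) / (27.97 - 16.21) * 100 = 6.21 / 11.76 * 100 = 52.8%

52.8


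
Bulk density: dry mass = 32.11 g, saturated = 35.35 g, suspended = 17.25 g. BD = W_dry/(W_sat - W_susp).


BD = 32.11 / (35.35 - 17.25) = 32.11 / 18.1 = 1.774 g/cm^3

1.774


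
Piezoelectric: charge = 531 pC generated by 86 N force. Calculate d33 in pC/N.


d33 = 531 / 86 = 6.2 pC/N

6.2


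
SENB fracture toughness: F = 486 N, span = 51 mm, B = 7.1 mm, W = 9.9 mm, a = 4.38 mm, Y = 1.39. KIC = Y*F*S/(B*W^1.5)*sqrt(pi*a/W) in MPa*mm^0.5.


KIC = 1.39*486*51/(7.1*9.9^1.5)*sqrt(pi*4.38/9.9) = 183.66

183.66


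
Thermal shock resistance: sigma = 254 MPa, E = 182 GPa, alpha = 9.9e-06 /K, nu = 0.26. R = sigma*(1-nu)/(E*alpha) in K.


R = 254*(1-0.26)/(182*1000*9.9e-06) = 104 K

104


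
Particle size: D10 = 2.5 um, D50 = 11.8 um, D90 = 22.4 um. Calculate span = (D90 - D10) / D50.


Span = (22.4 - 2.5) / 11.8 = 19.9 / 11.8 = 1.686

1.686


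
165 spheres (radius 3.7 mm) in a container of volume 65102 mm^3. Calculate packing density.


V_sphere = 4/3*pi*3.7^3 = 212.1748 mm^3
Total V = 165*212.1748 = 35008.842 mm^3
PD = 35008.842 / 65102 = 0.538

0.538


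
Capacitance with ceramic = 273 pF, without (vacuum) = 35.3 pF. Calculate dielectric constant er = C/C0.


er = 273 / 35.3 = 7.73

7.73


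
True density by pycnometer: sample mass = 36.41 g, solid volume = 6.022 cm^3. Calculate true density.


TD = 36.41 / 6.022 = 6.046 g/cm^3

6.046


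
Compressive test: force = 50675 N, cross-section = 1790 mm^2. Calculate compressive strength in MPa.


CS = 50675 / 1790 = 28.3 MPa

28.3


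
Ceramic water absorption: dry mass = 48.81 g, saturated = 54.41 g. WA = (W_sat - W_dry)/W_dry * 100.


WA = (54.41 - 48.81) / 48.81 * 100 = 11.47%

11.47


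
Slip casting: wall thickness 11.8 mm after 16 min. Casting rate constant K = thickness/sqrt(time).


K = 11.8 / sqrt(16) = 11.8 / 4.0 = 2.95 mm/min^0.5

2.95


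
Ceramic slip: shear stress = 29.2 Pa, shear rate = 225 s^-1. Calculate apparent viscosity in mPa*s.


eta = tau/gamma * 1000 = 29.2/225 * 1000 = 129.8 mPa*s

129.8


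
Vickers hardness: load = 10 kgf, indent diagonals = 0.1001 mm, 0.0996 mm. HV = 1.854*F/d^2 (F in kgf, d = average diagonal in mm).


d_avg = (0.1001+0.0996)/2 = 0.09985 mm
HV = 1.854*10/0.09985^2 = 1860

1860


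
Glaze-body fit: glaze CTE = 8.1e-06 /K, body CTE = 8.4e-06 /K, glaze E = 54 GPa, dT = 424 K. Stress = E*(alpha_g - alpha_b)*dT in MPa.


Stress = 54*1000*(8.1e-06 - 8.4e-06)*424 = -6.9 MPa

-6.9


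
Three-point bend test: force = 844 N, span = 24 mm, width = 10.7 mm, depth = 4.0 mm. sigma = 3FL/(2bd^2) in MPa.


sigma = 3*844*24/(2*10.7*4.0^2) = 177.5 MPa

177.5


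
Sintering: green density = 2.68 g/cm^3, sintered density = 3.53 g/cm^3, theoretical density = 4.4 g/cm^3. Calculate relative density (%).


Relative = 3.53 / 4.4 * 100 = 80.2%

80.2


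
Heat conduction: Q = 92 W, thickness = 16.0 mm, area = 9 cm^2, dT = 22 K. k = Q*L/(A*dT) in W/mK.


k = 92*16.0/1000/(9/10000*22) = 74.34 W/mK

74.34


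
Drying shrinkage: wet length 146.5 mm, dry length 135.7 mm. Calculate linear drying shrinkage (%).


DS = (146.5 - 135.7) / 146.5 * 100 = 7.37%

7.37


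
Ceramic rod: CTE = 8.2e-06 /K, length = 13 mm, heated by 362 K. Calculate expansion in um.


dL = 8.2e-06 * 13 * 362 * 1000 = 38.589 um

38.589


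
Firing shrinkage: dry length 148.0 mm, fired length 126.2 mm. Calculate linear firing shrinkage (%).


FS = (148.0 - 126.2) / 148.0 * 100 = 14.73%

14.73


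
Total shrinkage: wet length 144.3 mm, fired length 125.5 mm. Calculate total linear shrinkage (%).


TS = (144.3 - 125.5) / 144.3 * 100 = 13.03%

13.03


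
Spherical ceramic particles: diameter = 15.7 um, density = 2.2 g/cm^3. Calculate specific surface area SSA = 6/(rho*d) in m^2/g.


SSA = 6 / (2.2 * 15.7) = 0.174 m^2/g

0.174


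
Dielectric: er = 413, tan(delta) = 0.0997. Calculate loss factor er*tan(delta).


Loss = 413 * 0.0997 = 41.176

41.176


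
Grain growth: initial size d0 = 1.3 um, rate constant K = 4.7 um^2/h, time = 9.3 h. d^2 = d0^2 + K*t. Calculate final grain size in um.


d^2 = 1.3^2 + 4.7*9.3 = 45.4
d = sqrt(45.4) = 6.74 um

6.74


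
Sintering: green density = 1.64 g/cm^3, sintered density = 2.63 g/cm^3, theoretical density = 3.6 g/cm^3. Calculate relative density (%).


Relative = 2.63 / 3.6 * 100 = 73.1%

73.1


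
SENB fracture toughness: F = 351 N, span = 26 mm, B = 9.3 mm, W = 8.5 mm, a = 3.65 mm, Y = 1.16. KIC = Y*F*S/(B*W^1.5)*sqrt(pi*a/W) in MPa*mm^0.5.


KIC = 1.16*351*26/(9.3*8.5^1.5)*sqrt(pi*3.65/8.5) = 53.35

53.35


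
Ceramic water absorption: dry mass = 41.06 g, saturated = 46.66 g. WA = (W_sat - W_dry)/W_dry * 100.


WA = (46.66 - 41.06) / 41.06 * 100 = 13.64%

13.64


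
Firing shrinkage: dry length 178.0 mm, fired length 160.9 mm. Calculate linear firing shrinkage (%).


FS = (178.0 - 160.9) / 178.0 * 100 = 9.61%

9.61


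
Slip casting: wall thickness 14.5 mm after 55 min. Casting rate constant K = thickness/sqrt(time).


K = 14.5 / sqrt(55) = 14.5 / 7.4162 = 1.955 mm/min^0.5

1.955


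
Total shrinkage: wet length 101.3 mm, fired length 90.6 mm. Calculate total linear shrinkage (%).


TS = (101.3 - 90.6) / 101.3 * 100 = 10.56%

10.56


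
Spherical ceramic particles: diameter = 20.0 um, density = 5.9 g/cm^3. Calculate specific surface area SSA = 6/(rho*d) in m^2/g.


SSA = 6 / (5.9 * 20.0) = 0.051 m^2/g

0.051


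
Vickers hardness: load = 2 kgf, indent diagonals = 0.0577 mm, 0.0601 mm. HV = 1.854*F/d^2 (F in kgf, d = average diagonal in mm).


d_avg = (0.0577+0.0601)/2 = 0.0589 mm
HV = 1.854*2/0.0589^2 = 1069

1069


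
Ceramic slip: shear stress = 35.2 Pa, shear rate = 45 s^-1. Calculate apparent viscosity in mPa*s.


eta = tau/gamma * 1000 = 35.2/45 * 1000 = 782.2 mPa*s

782.2


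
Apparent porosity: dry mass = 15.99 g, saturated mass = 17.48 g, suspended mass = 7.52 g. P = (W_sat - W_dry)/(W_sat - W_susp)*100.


P = (17.48 - 15.99) / (17.48 - 7.52) * 100 = 1.49 / 9.96 * 100 = 15.0%

15.0


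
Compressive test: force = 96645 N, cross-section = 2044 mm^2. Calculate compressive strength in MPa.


CS = 96645 / 2044 = 47.3 MPa

47.3


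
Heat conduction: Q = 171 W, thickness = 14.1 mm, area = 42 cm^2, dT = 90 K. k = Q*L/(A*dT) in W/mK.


k = 171*14.1/1000/(42/10000*90) = 6.38 W/mK

6.38


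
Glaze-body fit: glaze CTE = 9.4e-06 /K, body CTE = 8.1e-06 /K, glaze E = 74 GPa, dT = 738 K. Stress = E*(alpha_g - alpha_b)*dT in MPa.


Stress = 74*1000*(9.4e-06 - 8.1e-06)*738 = 71.0 MPa

71.0


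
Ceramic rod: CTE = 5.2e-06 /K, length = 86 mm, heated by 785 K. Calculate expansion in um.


dL = 5.2e-06 * 86 * 785 * 1000 = 351.052 um

351.052


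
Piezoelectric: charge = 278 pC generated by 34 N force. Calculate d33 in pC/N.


d33 = 278 / 34 = 8.2 pC/N

8.2


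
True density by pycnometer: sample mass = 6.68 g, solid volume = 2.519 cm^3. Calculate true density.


TD = 6.68 / 2.519 = 2.652 g/cm^3

2.652


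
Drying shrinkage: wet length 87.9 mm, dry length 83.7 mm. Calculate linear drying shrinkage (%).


DS = (87.9 - 83.7) / 87.9 * 100 = 4.78%

4.78


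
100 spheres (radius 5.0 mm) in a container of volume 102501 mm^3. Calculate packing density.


V_sphere = 4/3*pi*5.0^3 = 523.5988 mm^3
Total V = 100*523.5988 = 52359.88 mm^3
PD = 52359.88 / 102501 = 0.511

0.511
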